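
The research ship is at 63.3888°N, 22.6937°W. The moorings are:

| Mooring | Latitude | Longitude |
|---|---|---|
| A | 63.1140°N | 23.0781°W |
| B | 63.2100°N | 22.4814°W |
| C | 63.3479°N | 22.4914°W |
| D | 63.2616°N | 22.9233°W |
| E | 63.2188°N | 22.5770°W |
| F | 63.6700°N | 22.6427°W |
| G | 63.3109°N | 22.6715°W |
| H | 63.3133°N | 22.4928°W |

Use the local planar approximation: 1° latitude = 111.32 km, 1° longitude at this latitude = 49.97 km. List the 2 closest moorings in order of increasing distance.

Distances from 63.3888°N, 22.6937°W:
A: √((-0.2748·111.32)² + (-0.3844·49.97)²) = √(935.793129 + 368.965243) = 36.1214 km
B: √((-0.1788·111.32)² + (0.2123·49.97)²) = √(396.169853 + 112.543052) = 22.5547 km
C: √((-0.0409·111.32)² + (0.2023·49.97)²) = √(20.729700 + 102.190486) = 11.0869 km
D: √((-0.1272·111.32)² + (-0.2296·49.97)²) = √(200.502881 + 131.632299) = 18.2246 km
E: √((-0.1700·111.32)² + (0.1167·49.97)²) = √(358.132915 + 34.006381) = 19.8025 km
F: √((0.2812·111.32)² + (0.0510·49.97)²) = √(979.889329 + 6.494699) = 31.4068 km
G: √((-0.0779·111.32)² + (0.0222·49.97)²) = √(75.200601 + 1.230622) = 8.7425 km
H: √((-0.0755·111.32)² + (0.2009·49.97)²) = √(70.638310 + 100.780979) = 13.0927 km
Sorted: G (8.7425 km) < C (11.0869 km) < H (13.0927 km) < D (18.2246 km) < …

G, C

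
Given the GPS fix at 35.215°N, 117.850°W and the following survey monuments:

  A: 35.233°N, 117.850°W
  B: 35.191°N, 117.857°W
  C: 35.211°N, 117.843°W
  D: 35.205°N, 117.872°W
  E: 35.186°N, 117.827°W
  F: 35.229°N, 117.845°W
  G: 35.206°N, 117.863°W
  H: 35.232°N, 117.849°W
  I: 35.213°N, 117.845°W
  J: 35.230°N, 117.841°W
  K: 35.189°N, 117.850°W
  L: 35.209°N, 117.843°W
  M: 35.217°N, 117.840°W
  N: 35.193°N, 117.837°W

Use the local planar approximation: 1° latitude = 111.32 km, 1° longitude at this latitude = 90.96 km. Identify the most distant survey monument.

E

Distances from 35.215°N, 117.850°W:
A: 2.004 km
B: 2.747 km
C: 0.777 km
D: 2.290 km
E: 3.847 km
F: 1.623 km
G: 1.550 km
H: 1.895 km
I: 0.506 km
J: 1.860 km
K: 2.894 km
L: 0.923 km
M: 0.936 km
N: 2.720 km
Maximum: E at 3.847 km.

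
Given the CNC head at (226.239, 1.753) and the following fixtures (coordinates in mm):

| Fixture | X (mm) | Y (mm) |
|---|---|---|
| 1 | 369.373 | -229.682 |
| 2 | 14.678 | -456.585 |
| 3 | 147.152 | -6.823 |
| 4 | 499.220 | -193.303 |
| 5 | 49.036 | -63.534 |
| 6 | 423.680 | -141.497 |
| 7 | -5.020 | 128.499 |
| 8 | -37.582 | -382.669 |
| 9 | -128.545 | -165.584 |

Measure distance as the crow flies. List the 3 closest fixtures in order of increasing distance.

3, 5, 6

Distances from (226.239, 1.753):
1: 272.120 mm
2: 504.809 mm
3: 79.551 mm
4: 335.508 mm
5: 188.847 mm
6: 243.933 mm
7: 263.714 mm
8: 466.242 mm
9: 392.267 mm
Sorted: 3 (79.551 mm) < 5 (188.847 mm) < 6 (243.933 mm) < 7 (263.714 mm) < 1 (272.120 mm) < …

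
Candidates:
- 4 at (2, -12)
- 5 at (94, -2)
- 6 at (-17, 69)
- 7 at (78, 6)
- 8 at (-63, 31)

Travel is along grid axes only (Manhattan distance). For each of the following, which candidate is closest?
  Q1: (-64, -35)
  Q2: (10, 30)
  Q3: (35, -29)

Q1→8; Q2→4; Q3→4

Q1 at (-64, -35):
  4: 89
  5: 191
  6: 151
  7: 183
  8: 67
  → nearest: 8 (67)
Q2 at (10, 30):
  4: 50
  5: 116
  6: 66
  7: 92
  8: 74
  → nearest: 4 (50)
Q3 at (35, -29):
  4: 50
  5: 86
  6: 150
  7: 78
  8: 158
  → nearest: 4 (50)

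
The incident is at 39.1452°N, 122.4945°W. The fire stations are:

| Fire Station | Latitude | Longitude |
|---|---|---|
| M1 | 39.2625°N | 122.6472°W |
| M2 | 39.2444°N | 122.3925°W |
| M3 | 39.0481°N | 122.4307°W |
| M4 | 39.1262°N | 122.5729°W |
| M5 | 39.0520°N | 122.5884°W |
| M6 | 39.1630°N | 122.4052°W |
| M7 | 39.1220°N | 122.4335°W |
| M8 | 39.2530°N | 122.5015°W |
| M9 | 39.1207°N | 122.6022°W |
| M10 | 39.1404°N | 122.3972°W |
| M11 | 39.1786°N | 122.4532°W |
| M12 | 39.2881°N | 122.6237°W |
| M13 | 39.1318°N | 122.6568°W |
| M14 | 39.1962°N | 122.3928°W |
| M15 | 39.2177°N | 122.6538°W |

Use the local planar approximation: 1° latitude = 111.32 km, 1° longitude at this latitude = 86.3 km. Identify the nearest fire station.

M11

Distances from 39.1452°N, 122.4945°W:
M1: √((0.1173·111.32)² + (-0.1527·86.3)²) = √(170.507081 + 173.659948) = 18.5517 km
M2: √((0.0992·111.32)² + (0.1020·86.3)²) = √(121.946612 + 77.485767) = 14.1221 km
M3: √((-0.0971·111.32)² + (0.0638·86.3)²) = √(116.838199 + 30.315375) = 12.1307 km
M4: √((-0.0190·111.32)² + (-0.0784·86.3)²) = √(4.473563 + 45.777673) = 7.0888 km
M5: √((-0.0932·111.32)² + (-0.0939·86.3)²) = √(107.641123 + 65.667847) = 13.1647 km
M6: √((0.0178·111.32)² + (0.0893·86.3)²) = √(3.926326 + 59.391529) = 7.9573 km
M7: √((-0.0232·111.32)² + (0.0610·86.3)²) = √(6.669947 + 27.712854) = 5.8637 km
M8: √((0.1078·111.32)² + (-0.0070·86.3)²) = √(144.007104 + 0.364937) = 12.0155 km
M9: √((-0.0245·111.32)² + (-0.1077·86.3)²) = √(7.438383 + 86.387916) = 9.6864 km
M10: √((-0.0048·111.32)² + (0.0973·86.3)²) = √(0.285515 + 70.509441) = 8.4140 km
M11: √((0.0334·111.32)² + (0.0413·86.3)²) = √(13.824178 + 12.703450) = 5.1505 km
M12: √((0.1429·111.32)² + (-0.1292·86.3)²) = √(253.052629 + 124.321608) = 19.4261 km
M13: √((-0.0134·111.32)² + (-0.1623·86.3)²) = √(2.225133 + 196.181762) = 14.0857 km
M14: √((0.0510·111.32)² + (0.1017·86.3)²) = √(32.231962 + 77.030638) = 10.4529 km
M15: √((0.0725·111.32)² + (-0.1593·86.3)²) = √(65.136198 + 188.996231) = 15.9415 km
Minimum: M11 at 5.1505 km.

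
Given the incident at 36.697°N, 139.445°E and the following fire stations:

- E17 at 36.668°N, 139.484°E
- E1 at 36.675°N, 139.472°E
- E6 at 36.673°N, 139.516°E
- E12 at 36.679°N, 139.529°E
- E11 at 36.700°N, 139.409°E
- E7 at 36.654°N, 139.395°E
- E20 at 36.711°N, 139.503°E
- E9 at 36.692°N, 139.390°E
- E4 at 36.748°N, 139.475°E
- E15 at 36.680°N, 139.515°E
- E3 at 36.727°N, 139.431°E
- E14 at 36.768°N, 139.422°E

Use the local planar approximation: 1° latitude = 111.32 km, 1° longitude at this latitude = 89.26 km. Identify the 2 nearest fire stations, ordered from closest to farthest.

E11, E1

Distances from 36.697°N, 139.445°E:
E17: √((-0.029·111.32)² + (0.039·89.26)²) = √(10.42179 + 12.11834) = 4.748 km
E1: √((-0.022·111.32)² + (0.027·89.26)²) = √(5.99780 + 5.80820) = 3.436 km
E6: √((-0.024·111.32)² + (0.071·89.26)²) = √(7.13787 + 40.16340) = 6.878 km
E12: √((-0.018·111.32)² + (0.084·89.26)²) = √(4.01505 + 56.21760) = 7.761 km
E11: √((0.003·111.32)² + (-0.036·89.26)²) = √(0.11153 + 10.32568) = 3.231 km
E7: √((-0.043·111.32)² + (-0.050·89.26)²) = √(22.91307 + 19.91837) = 6.545 km
E20: √((0.014·111.32)² + (0.058·89.26)²) = √(2.42886 + 26.80216) = 5.407 km
E9: √((-0.005·111.32)² + (-0.055·89.26)²) = √(0.30980 + 24.10123) = 4.941 km
E4: √((0.051·111.32)² + (0.030·89.26)²) = √(32.23196 + 7.17061) = 6.277 km
E15: √((-0.017·111.32)² + (0.070·89.26)²) = √(3.58133 + 39.04000) = 6.529 km
E3: √((0.030·111.32)² + (-0.014·89.26)²) = √(11.15293 + 1.56160) = 3.566 km
E14: √((0.071·111.32)² + (-0.023·89.26)²) = √(62.46879 + 4.21473) = 8.166 km
Sorted: E11 (3.231 km) < E1 (3.436 km) < E3 (3.566 km) < E17 (4.748 km) < …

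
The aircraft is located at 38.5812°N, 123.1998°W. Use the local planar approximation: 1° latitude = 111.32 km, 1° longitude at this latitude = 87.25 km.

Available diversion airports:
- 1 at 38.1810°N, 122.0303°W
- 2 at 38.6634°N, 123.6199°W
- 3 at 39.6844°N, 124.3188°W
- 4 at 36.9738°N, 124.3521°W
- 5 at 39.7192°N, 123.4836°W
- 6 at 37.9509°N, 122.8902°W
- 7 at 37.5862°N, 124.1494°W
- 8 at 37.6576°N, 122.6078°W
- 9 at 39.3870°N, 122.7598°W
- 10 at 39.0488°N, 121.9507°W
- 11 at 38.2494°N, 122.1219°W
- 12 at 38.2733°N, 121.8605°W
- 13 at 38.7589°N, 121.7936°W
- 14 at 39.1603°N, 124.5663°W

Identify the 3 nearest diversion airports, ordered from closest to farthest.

Distances from 38.5812°N, 123.1998°W:
1: 111.3403 km
2: 37.7787 km
3: 156.8885 km
4: 205.2460 km
5: 129.0794 km
6: 75.1852 km
7: 138.3224 km
8: 115.0604 km
9: 97.5714 km
10: 120.7768 km
11: 101.0399 km
12: 121.7770 km
13: 124.2754 km
14: 135.5393 km
Sorted: 2 (37.7787 km) < 6 (75.1852 km) < 9 (97.5714 km) < 11 (101.0399 km) < 1 (111.3403 km) < …

2, 6, 9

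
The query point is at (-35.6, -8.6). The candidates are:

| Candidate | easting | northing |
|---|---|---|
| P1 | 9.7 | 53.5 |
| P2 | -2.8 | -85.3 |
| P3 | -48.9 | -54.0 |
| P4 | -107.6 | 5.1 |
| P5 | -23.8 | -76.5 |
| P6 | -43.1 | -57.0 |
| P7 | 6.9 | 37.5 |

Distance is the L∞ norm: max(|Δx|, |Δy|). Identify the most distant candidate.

P2

Distances from (-35.6, -8.6):
P1: 62.1
P2: 76.7
P3: 45.4
P4: 72.0
P5: 67.9
P6: 48.4
P7: 46.1
Maximum: P2 at 76.7.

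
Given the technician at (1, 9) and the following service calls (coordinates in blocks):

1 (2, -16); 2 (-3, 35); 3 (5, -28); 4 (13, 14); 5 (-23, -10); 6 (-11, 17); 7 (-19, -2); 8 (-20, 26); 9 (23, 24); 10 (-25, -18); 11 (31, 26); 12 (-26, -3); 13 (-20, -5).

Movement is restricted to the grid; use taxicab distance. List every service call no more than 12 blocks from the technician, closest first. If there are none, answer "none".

Distances from (1, 9):
1: |1| + |-25| = 1 + 25 = 26 blocks
2: |-4| + |26| = 4 + 26 = 30 blocks
3: |4| + |-37| = 4 + 37 = 41 blocks
4: |12| + |5| = 12 + 5 = 17 blocks
5: |-24| + |-19| = 24 + 19 = 43 blocks
6: |-12| + |8| = 12 + 8 = 20 blocks
7: |-20| + |-11| = 20 + 11 = 31 blocks
8: |-21| + |17| = 21 + 17 = 38 blocks
9: |22| + |15| = 22 + 15 = 37 blocks
10: |-26| + |-27| = 26 + 27 = 53 blocks
11: |30| + |17| = 30 + 17 = 47 blocks
12: |-27| + |-12| = 27 + 12 = 39 blocks
13: |-21| + |-14| = 21 + 14 = 35 blocks
Threshold 12 blocks: none within range.

none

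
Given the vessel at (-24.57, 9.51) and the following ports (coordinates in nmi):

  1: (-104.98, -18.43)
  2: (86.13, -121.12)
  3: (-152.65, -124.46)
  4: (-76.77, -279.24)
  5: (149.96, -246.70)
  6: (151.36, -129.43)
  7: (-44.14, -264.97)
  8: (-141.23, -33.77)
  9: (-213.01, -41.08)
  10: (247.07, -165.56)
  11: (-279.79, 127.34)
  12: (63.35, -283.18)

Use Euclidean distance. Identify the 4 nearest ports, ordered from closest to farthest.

1, 8, 2, 3

Distances from (-24.57, 9.51):
1: 85.13 nmi
2: 171.23 nmi
3: 185.34 nmi
4: 293.43 nmi
5: 310.01 nmi
6: 224.18 nmi
7: 275.18 nmi
8: 124.43 nmi
9: 195.11 nmi
10: 323.17 nmi
11: 281.11 nmi
12: 305.61 nmi
Sorted: 1 (85.13 nmi) < 8 (124.43 nmi) < 2 (171.23 nmi) < 3 (185.34 nmi) < 9 (195.11 nmi) < 6 (224.18 nmi) < …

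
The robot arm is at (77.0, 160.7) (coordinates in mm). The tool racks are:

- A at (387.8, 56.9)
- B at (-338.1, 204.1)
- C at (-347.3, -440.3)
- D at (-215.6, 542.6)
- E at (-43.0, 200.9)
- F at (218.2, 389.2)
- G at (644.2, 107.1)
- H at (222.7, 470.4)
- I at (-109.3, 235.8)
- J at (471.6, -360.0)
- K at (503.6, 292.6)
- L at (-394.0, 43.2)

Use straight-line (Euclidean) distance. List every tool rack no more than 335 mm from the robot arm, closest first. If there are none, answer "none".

E, I, F, A

Distances from (77.0, 160.7):
A: 327.7 mm
B: 417.4 mm
C: 735.7 mm
D: 481.1 mm
E: 126.6 mm
F: 268.6 mm
G: 569.7 mm
H: 342.3 mm
I: 200.9 mm
J: 653.3 mm
K: 446.5 mm
L: 485.4 mm
Threshold 335 mm: E (126.6 mm), I (200.9 mm), F (268.6 mm), A (327.7 mm) are within range.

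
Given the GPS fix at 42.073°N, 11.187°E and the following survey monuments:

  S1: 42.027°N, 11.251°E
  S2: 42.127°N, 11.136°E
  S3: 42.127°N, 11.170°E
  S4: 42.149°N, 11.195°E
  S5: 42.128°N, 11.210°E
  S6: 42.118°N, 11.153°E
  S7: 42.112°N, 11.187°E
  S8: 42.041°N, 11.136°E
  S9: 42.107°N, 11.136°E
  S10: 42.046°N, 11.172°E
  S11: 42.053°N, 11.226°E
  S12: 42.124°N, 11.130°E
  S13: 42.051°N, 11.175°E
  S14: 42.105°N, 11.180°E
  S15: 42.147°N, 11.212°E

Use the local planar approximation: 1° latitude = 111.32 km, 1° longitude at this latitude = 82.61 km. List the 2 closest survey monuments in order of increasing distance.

S13, S10

Distances from 42.073°N, 11.187°E:
S1: √((-0.046·111.32)² + (0.064·82.61)²) = √(26.22177 + 27.95279) = 7.360 km
S2: √((0.054·111.32)² + (-0.051·82.61)²) = √(36.13549 + 17.75030) = 7.341 km
S3: √((0.054·111.32)² + (-0.017·82.61)²) = √(36.13549 + 1.97226) = 6.173 km
S4: √((0.076·111.32)² + (0.008·82.61)²) = √(71.57701 + 0.43676) = 8.486 km
S5: √((0.055·111.32)² + (0.023·82.61)²) = √(37.48623 + 3.61011) = 6.411 km
S6: √((0.045·111.32)² + (-0.034·82.61)²) = √(25.09409 + 7.88902) = 5.743 km
S7: √((0.039·111.32)² + (0.000·82.61)²) = √(18.84845 + 0.00000) = 4.341 km
S8: √((-0.032·111.32)² + (-0.051·82.61)²) = √(12.68955 + 17.75030) = 5.517 km
S9: √((0.034·111.32)² + (-0.051·82.61)²) = √(14.32532 + 17.75030) = 5.664 km
S10: √((-0.027·111.32)² + (-0.015·82.61)²) = √(9.03387 + 1.53549) = 3.251 km
S11: √((-0.020·111.32)² + (0.039·82.61)²) = √(4.95686 + 10.37993) = 3.916 km
S12: √((0.051·111.32)² + (-0.057·82.61)²) = √(32.23196 + 22.17251) = 7.376 km
S13: √((-0.022·111.32)² + (-0.012·82.61)²) = √(5.99780 + 0.98272) = 2.642 km
S14: √((0.032·111.32)² + (-0.007·82.61)²) = √(12.68955 + 0.33440) = 3.609 km
S15: √((0.074·111.32)² + (0.025·82.61)²) = √(67.85937 + 4.26526) = 8.493 km
Sorted: S13 (2.642 km) < S10 (3.251 km) < S14 (3.609 km) < S11 (3.916 km) < …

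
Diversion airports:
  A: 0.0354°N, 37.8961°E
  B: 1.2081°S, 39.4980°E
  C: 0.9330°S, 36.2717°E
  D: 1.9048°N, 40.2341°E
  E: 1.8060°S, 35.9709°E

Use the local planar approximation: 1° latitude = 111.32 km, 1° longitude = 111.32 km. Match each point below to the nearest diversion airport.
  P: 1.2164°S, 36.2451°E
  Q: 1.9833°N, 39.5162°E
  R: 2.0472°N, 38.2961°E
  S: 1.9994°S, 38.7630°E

P at 1.2164°S, 36.2451°E:
  A: √((1.2518·111.32)² + (1.6510·111.32)²) = √(19418.527291 + 33778.514146) = 230.6448 km
  B: √((0.0083·111.32)² + (3.2529·111.32)²) = √(0.853695 + 131125.700202) = 362.1140 km
  C: √((0.2834·111.32)² + (0.0266·111.32)²) = √(995.281856 + 8.768184) = 31.6867 km
  D: √((3.1212·111.32)² + (3.9890·111.32)²) = √(120722.881186 + 197185.269318) = 563.8334 km
  E: √((-0.5896·111.32)² + (-0.2742·111.32)²) = √(4307.857661 + 931.711157) = 72.3849 km
  → nearest: C (31.6867 km)
Q at 1.9833°N, 39.5162°E:
  A: √((-1.9479·111.32)² + (-1.6201·111.32)²) = √(47019.684479 + 32525.953693) = 282.0384 km
  B: √((-3.1914·111.32)² + (-0.0182·111.32)²) = √(126214.391181 + 4.104773) = 355.2724 km
  C: √((-2.9163·111.32)² + (-3.2445·111.32)²) = √(105392.763195 + 130449.359872) = 485.6358 km
  D: √((-0.0785·111.32)² + (0.7179·111.32)²) = √(76.363480 + 6386.667431) = 80.3930 km
  E: √((-3.7893·111.32)² + (-3.5453·111.32)²) = √(177936.226012 + 155758.722547) = 577.6634 km
  → nearest: D (80.3930 km)
R at 2.0472°N, 38.2961°E:
  A: √((-2.0118·111.32)² + (-0.4000·111.32)²) = √(50155.204203 + 1982.742784) = 228.3374 km
  B: √((-3.2553·111.32)² + (1.2019·111.32)²) = √(131319.261501 + 17901.237961) = 386.2907 km
  C: √((-2.9802·111.32)² + (-2.0244·111.32)²) = √(110061.953298 + 50785.420484) = 401.0578 km
  D: √((-0.1424·111.32)² + (1.9380·111.32)²) = √(251.284889 + 46542.953680) = 216.3198 km
  E: √((-3.8532·111.32)² + (-2.3252·111.32)²) = √(183988.000008 + 66998.799949) = 500.9858 km
  → nearest: D (216.3198 km)
S at 1.9994°S, 38.7630°E:
  A: √((2.0348·111.32)² + (-0.8669·111.32)²) = √(51308.563202 + 9312.888455) = 246.2142 km
  B: √((0.7913·111.32)² + (0.7350·111.32)²) = √(7759.410475 + 6694.545128) = 120.2246 km
  C: √((1.0664·111.32)² + (-2.4913·111.32)²) = √(14092.455371 + 76912.769767) = 301.6707 km
  D: √((3.9042·111.32)² + (1.4711·111.32)²) = √(188890.671086 + 26818.271695) = 464.4448 km
  E: √((0.1934·111.32)² + (-2.7921·111.32)²) = √(463.510242 + 96606.941430) = 311.5613 km
  → nearest: B (120.2246 km)

P→C; Q→D; R→D; S→B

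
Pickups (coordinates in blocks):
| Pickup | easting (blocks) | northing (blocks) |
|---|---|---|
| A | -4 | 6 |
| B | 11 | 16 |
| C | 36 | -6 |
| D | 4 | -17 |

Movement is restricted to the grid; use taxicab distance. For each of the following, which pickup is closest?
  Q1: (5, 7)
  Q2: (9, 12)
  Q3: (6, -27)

Q1 at (5, 7):
  A: |-9| + |-1| = 9 + 1 = 10 blocks
  B: |6| + |9| = 6 + 9 = 15 blocks
  C: |31| + |-13| = 31 + 13 = 44 blocks
  D: |-1| + |-24| = 1 + 24 = 25 blocks
  → nearest: A (10 blocks)
Q2 at (9, 12):
  A: |-13| + |-6| = 13 + 6 = 19 blocks
  B: |2| + |4| = 2 + 4 = 6 blocks
  C: |27| + |-18| = 27 + 18 = 45 blocks
  D: |-5| + |-29| = 5 + 29 = 34 blocks
  → nearest: B (6 blocks)
Q3 at (6, -27):
  A: |-10| + |33| = 10 + 33 = 43 blocks
  B: |5| + |43| = 5 + 43 = 48 blocks
  C: |30| + |21| = 30 + 21 = 51 blocks
  D: |-2| + |10| = 2 + 10 = 12 blocks
  → nearest: D (12 blocks)

Q1→A; Q2→B; Q3→D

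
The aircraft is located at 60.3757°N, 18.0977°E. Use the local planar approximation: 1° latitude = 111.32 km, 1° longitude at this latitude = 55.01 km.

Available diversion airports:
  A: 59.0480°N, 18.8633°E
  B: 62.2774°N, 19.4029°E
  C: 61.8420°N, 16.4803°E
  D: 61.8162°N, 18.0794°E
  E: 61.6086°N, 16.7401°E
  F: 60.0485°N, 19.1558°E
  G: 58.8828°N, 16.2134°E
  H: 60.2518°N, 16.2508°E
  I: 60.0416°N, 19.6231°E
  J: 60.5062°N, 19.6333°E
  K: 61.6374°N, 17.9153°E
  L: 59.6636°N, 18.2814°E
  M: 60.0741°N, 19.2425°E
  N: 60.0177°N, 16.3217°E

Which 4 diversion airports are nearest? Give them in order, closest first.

Distances from 60.3757°N, 18.0977°E:
A: √((-1.3277·111.32)² + (0.7656·55.01)²) = √(21844.711119 + 1773.728480) = 153.6829 km
B: √((1.9017·111.32)² + (1.3052·55.01)²) = √(44815.723117 + 5155.103868) = 223.5416 km
C: √((1.4663·111.32)² + (-1.6174·55.01)²) = √(26643.548436 + 7916.225692) = 185.9026 km
D: √((1.4405·111.32)² + (-0.0183·55.01)²) = √(25714.194264 + 1.013411) = 160.3596 km
E: √((1.2329·111.32)² + (-1.3576·55.01)²) = √(18836.581999 + 5577.337794) = 156.2495 km
F: √((-0.3272·111.32)² + (1.0581·55.01)²) = √(1326.700783 + 3387.947865) = 68.6633 km
G: √((-1.4929·111.32)² + (-1.8843·55.01)²) = √(27618.992455 + 10744.430132) = 195.8658 km
H: √((-0.1239·111.32)² + (-1.8469·55.01)²) = √(190.234380 + 10322.147305) = 102.5299 km
I: √((-0.3341·111.32)² + (1.5254·55.01)²) = √(1383.245757 + 7041.266371) = 91.7851 km
J: √((0.1305·111.32)² + (1.5356·55.01)²) = √(211.041283 + 7135.747874) = 85.7134 km
K: √((1.2617·111.32)² + (-0.1824·55.01)²) = √(19726.889026 + 100.677624) = 140.8104 km
L: √((-0.7121·111.32)² + (0.1837·55.01)²) = √(6283.887002 + 102.117836) = 79.9125 km
M: √((-0.3016·111.32)² + (1.1448·55.01)²) = √(1127.220997 + 3965.907051) = 71.3662 km
N: √((-0.3580·111.32)² + (-1.7760·55.01)²) = √(1588.226539 + 9544.852309) = 105.5134 km
Sorted: F (68.6633 km) < M (71.3662 km) < L (79.9125 km) < J (85.7134 km) < I (91.7851 km) < H (102.5299 km) < …

F, M, L, J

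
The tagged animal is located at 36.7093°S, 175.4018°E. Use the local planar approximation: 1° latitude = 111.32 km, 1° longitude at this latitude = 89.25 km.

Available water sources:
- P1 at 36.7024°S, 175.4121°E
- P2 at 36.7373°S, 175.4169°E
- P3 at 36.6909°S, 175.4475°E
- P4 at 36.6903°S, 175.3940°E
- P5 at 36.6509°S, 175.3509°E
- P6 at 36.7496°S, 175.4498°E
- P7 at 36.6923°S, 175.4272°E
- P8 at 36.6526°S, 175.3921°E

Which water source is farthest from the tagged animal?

P5

Distances from 36.7093°S, 175.4018°E:
P1: 1.1979 km
P2: 3.3958 km
P3: 4.5642 km
P4: 2.2267 km
P5: 7.9310 km
P6: 6.2031 km
P7: 2.9530 km
P8: 6.3709 km
Maximum: P5 at 7.9310 km.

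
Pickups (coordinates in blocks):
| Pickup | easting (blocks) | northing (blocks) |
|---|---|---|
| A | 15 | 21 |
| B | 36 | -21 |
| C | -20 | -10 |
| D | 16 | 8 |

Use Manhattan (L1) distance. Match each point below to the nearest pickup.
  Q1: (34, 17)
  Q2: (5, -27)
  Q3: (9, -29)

Q1 at (34, 17):
  A: 23 blocks
  B: 40 blocks
  C: 81 blocks
  D: 27 blocks
  → nearest: A (23 blocks)
Q2 at (5, -27):
  A: 58 blocks
  B: 37 blocks
  C: 42 blocks
  D: 46 blocks
  → nearest: B (37 blocks)
Q3 at (9, -29):
  A: 56 blocks
  B: 35 blocks
  C: 48 blocks
  D: 44 blocks
  → nearest: B (35 blocks)

Q1→A; Q2→B; Q3→B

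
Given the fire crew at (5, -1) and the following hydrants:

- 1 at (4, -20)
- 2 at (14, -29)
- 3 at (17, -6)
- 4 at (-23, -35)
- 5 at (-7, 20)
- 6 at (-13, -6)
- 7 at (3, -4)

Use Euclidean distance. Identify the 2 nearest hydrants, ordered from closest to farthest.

Distances from (5, -1):
1: 19.0
2: 29.4
3: 13.0
4: 44.0
5: 24.2
6: 18.7
7: 3.6
Sorted: 7 (3.6) < 3 (13.0) < 6 (18.7) < 1 (19.0) < …

7, 3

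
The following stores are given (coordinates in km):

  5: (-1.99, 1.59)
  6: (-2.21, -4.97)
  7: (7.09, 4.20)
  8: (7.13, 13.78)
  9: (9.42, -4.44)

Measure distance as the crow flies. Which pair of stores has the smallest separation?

Pairwise distances:
5–6: 6.56 km
5–7: 9.45 km
5–8: 15.22 km
5–9: 12.91 km
6–7: 13.06 km
6–8: 20.95 km
6–9: 11.64 km
7–8: 9.58 km
7–9: 8.95 km
8–9: 18.36 km
Closest pair: 5–6 at 6.56 km.

5 and 6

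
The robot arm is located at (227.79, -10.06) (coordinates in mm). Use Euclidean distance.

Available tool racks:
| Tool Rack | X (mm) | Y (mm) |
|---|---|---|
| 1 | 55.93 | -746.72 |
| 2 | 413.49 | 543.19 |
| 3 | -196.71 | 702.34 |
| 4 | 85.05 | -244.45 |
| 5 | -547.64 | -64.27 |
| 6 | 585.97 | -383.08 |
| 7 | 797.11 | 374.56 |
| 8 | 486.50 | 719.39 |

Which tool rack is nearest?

Distances from (227.79, -10.06):
1: 756.44 mm
2: 583.58 mm
3: 829.29 mm
4: 274.43 mm
5: 777.32 mm
6: 517.14 mm
7: 687.06 mm
8: 773.97 mm
Minimum: 4 at 274.43 mm.

4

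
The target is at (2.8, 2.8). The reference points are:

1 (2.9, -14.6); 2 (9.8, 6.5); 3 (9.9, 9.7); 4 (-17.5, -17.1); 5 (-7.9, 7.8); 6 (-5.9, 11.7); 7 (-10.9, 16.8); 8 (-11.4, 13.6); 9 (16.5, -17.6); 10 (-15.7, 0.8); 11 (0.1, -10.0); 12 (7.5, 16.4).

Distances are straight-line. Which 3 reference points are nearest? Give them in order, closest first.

Distances from (2.8, 2.8):
1: √((0.1)² + (-17.4)²) = √(0.010 + 302.760) = 17.4
2: √((7.0)² + (3.7)²) = √(49.000 + 13.690) = 7.9
3: √((7.1)² + (6.9)²) = √(50.410 + 47.610) = 9.9
4: √((-20.3)² + (-19.9)²) = √(412.090 + 396.010) = 28.4
5: √((-10.7)² + (5.0)²) = √(114.490 + 25.000) = 11.8
6: √((-8.7)² + (8.9)²) = √(75.690 + 79.210) = 12.4
7: √((-13.7)² + (14.0)²) = √(187.690 + 196.000) = 19.6
8: √((-14.2)² + (10.8)²) = √(201.640 + 116.640) = 17.8
9: √((13.7)² + (-20.4)²) = √(187.690 + 416.160) = 24.6
10: √((-18.5)² + (-2.0)²) = √(342.250 + 4.000) = 18.6
11: √((-2.7)² + (-12.8)²) = √(7.290 + 163.840) = 13.1
12: √((4.7)² + (13.6)²) = √(22.090 + 184.960) = 14.4
Sorted: 2 (7.9) < 3 (9.9) < 5 (11.8) < 6 (12.4) < 11 (13.1) < …

2, 3, 5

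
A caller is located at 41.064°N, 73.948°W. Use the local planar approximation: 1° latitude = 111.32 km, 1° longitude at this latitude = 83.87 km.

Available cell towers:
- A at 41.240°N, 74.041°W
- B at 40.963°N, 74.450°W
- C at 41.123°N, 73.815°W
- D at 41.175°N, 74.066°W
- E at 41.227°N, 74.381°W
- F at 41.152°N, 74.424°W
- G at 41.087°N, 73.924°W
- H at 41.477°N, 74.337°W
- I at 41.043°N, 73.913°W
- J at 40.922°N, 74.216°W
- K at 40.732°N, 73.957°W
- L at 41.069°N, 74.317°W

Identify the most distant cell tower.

H

Distances from 41.064°N, 73.948°W:
A: √((0.176·111.32)² + (-0.093·83.87)²) = √(383.85900 + 60.83860) = 21.088 km
B: √((-0.101·111.32)² + (-0.502·83.87)²) = √(126.41224 + 1772.64072) = 43.578 km
C: √((0.059·111.32)² + (0.133·83.87)²) = √(43.13705 + 124.42756) = 12.945 km
D: √((0.111·111.32)² + (-0.118·83.87)²) = √(152.68359 + 97.94388) = 15.831 km
E: √((0.163·111.32)² + (-0.433·83.87)²) = √(329.24683 + 1318.83079) = 40.597 km
F: √((0.088·111.32)² + (-0.476·83.87)²) = √(95.96475 + 1593.77567) = 41.106 km
G: √((0.023·111.32)² + (0.024·83.87)²) = √(6.55544 + 4.05169) = 3.257 km
H: √((0.413·111.32)² + (-0.389·83.87)²) = √(2113.71534 + 1064.41868) = 56.375 km
I: √((-0.021·111.32)² + (0.035·83.87)²) = √(5.46493 + 8.61687) = 3.753 km
J: √((-0.142·111.32)² + (-0.268·83.87)²) = √(249.87516 + 505.22272) = 27.479 km
K: √((-0.332·111.32)² + (-0.009·83.87)²) = √(1365.91150 + 0.56977) = 36.966 km
L: √((0.005·111.32)² + (-0.369·83.87)²) = √(0.30980 + 957.78056) = 30.953 km
Maximum: H at 56.375 km.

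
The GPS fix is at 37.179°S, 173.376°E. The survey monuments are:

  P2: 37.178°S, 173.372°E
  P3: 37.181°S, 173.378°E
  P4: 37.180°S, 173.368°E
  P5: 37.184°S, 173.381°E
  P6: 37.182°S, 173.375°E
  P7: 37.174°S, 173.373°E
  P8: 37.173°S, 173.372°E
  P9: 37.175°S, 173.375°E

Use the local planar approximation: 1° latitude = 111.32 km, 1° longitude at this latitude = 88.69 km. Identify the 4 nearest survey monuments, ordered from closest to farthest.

P3, P6, P2, P9

Distances from 37.179°S, 173.376°E:
P2: 0.372 km
P3: 0.285 km
P4: 0.718 km
P5: 0.712 km
P6: 0.346 km
P7: 0.617 km
P8: 0.756 km
P9: 0.454 km
Sorted: P3 (0.285 km) < P6 (0.346 km) < P2 (0.372 km) < P9 (0.454 km) < P7 (0.617 km) < P5 (0.712 km) < …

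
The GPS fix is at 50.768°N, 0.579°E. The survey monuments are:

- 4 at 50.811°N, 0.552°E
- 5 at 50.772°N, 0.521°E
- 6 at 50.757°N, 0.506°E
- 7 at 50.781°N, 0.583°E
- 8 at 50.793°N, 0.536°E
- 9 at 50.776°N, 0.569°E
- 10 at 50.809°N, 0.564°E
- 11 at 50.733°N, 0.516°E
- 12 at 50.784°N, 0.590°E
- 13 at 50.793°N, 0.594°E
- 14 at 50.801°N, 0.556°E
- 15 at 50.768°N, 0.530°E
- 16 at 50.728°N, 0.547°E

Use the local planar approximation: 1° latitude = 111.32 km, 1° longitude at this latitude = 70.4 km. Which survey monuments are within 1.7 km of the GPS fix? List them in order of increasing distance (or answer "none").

Distances from 50.768°N, 0.579°E:
4: 5.150 km
5: 4.107 km
6: 5.283 km
7: 1.474 km
8: 4.112 km
9: 1.135 km
10: 4.685 km
11: 5.904 km
12: 1.942 km
13: 2.977 km
14: 4.015 km
15: 3.450 km
16: 4.990 km
Threshold 1.7 km: 9 (1.135 km), 7 (1.474 km) are within range.

9, 7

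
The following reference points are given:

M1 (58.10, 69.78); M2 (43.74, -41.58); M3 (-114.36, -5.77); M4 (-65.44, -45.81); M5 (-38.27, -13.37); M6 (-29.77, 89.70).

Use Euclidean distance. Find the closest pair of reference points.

Pairwise distances:
M1–M2: 112.28
M1–M3: 188.28
M1–M4: 169.18
M1–M5: 127.28
M1–M6: 90.10
M2–M3: 162.10
M2–M4: 109.26
M2–M5: 86.73
M2–M6: 150.46
M3–M4: 63.22
M3–M5: 76.47
M3–M6: 127.55
M4–M5: 42.32
M4–M6: 140.13
M5–M6: 103.42
Closest pair: M4–M5 at 42.32.

M4 and M5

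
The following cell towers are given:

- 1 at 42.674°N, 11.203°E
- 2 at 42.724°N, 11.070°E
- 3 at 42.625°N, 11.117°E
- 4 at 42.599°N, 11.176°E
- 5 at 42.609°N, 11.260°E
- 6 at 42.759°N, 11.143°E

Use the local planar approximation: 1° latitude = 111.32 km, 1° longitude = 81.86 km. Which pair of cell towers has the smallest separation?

3 and 4

Pairwise distances:
1–2: 12.228 km
1–3: 8.906 km
1–4: 8.637 km
1–5: 8.610 km
1–6: 10.661 km
2–3: 11.673 km
2–4: 16.399 km
2–5: 20.144 km
2–6: 7.134 km
3–4: 5.631 km
3–5: 11.841 km
3–6: 15.068 km
4–5: 6.966 km
4–6: 18.015 km
5–6: 19.250 km
Closest pair: 3–4 at 5.631 km.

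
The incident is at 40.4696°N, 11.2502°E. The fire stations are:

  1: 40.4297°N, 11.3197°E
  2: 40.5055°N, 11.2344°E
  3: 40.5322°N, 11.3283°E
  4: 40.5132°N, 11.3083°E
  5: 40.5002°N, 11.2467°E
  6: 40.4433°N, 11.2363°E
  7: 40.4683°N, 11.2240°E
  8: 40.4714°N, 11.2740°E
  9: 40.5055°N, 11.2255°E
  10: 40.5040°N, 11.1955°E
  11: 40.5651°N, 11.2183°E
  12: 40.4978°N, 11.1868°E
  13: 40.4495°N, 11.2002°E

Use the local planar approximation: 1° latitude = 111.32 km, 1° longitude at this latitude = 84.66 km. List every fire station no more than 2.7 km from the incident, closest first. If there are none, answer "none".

8, 7

Distances from 40.4696°N, 11.2502°E:
1: √((-0.0399·111.32)² + (0.0695·84.66)²) = √(19.728415 + 34.619926) = 7.3721 km
2: √((0.0359·111.32)² + (-0.0158·84.66)²) = √(15.971117 + 1.789249) = 4.2143 km
3: √((0.0626·111.32)² + (0.0781·84.66)²) = √(48.561832 + 43.717830) = 9.6062 km
4: √((0.0436·111.32)² + (0.0581·84.66)²) = √(23.556967 + 24.194062) = 6.9102 km
5: √((0.0306·111.32)² + (-0.0035·84.66)²) = √(11.603506 + 0.087800) = 3.4193 km
6: √((-0.0263·111.32)² + (-0.0139·84.66)²) = √(8.571521 + 1.384797) = 3.1554 km
7: √((-0.0013·111.32)² + (-0.0262·84.66)²) = √(0.020943 + 4.919932) = 2.2228 km
8: √((0.0018·111.32)² + (0.0238·84.66)²) = √(0.040151 + 4.059854) = 2.0248 km
9: √((0.0359·111.32)² + (-0.0247·84.66)²) = √(15.971117 + 4.372708) = 4.5104 km
10: √((0.0344·111.32)² + (-0.0547·84.66)²) = √(14.664366 + 21.445253) = 6.0091 km
11: √((0.0955·111.32)² + (-0.0319·84.66)²) = √(113.019437 + 7.293532) = 10.9687 km
12: √((0.0282·111.32)² + (-0.0634·84.66)²) = √(9.854727 + 28.809455) = 6.2181 km
13: √((-0.0201·111.32)² + (-0.0500·84.66)²) = √(5.006549 + 17.918289) = 4.7880 km
Threshold 2.7 km: 8 (2.0248 km), 7 (2.2228 km) are within range.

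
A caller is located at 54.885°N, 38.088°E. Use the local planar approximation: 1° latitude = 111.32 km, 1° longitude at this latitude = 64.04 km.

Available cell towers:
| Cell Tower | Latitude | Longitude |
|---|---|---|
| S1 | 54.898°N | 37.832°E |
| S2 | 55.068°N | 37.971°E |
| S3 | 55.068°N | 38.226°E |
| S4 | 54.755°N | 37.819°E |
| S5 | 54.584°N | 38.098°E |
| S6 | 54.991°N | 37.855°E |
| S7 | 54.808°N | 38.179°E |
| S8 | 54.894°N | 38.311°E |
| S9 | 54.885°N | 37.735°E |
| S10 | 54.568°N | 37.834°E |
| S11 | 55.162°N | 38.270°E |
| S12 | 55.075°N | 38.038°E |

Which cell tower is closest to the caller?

Distances from 54.885°N, 38.088°E:
S1: √((0.013·111.32)² + (-0.256·64.04)²) = √(2.09427 + 268.77111) = 16.458 km
S2: √((0.183·111.32)² + (-0.117·64.04)²) = √(415.00046 + 56.14025) = 21.706 km
S3: √((0.183·111.32)² + (0.138·64.04)²) = √(415.00046 + 78.10176) = 22.206 km
S4: √((-0.130·111.32)² + (-0.269·64.04)²) = √(209.42721 + 296.76126) = 22.499 km
S5: √((-0.301·111.32)² + (0.010·64.04)²) = √(1122.74049 + 0.41011) = 33.513 km
S6: √((0.106·111.32)² + (-0.233·64.04)²) = √(139.23811 + 222.64579) = 19.023 km
S7: √((-0.077·111.32)² + (0.091·64.04)²) = √(73.47301 + 33.96139) = 10.365 km
S8: √((0.009·111.32)² + (0.223·64.04)²) = √(1.00376 + 203.94468) = 14.316 km
S9: √((0.000·111.32)² + (-0.353·64.04)²) = √(0.00000 + 511.03666) = 22.606 km
S10: √((-0.317·111.32)² + (-0.254·64.04)²) = √(1245.27400 + 264.58796) = 38.857 km
S11: √((0.277·111.32)² + (0.182·64.04)²) = √(950.83669 + 135.84555) = 32.965 km
S12: √((0.190·111.32)² + (-0.050·64.04)²) = √(447.35634 + 10.25280) = 21.392 km
Minimum: S7 at 10.365 km.

S7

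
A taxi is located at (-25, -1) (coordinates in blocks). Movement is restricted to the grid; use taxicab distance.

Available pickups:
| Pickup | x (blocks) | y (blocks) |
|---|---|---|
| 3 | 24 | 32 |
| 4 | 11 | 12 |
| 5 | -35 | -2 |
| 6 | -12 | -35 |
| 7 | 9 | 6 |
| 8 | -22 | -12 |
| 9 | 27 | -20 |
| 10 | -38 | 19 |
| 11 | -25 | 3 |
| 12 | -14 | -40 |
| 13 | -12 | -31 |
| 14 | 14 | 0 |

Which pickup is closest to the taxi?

Distances from (-25, -1):
3: |49| + |33| = 49 + 33 = 82 blocks
4: |36| + |13| = 36 + 13 = 49 blocks
5: |-10| + |-1| = 10 + 1 = 11 blocks
6: |13| + |-34| = 13 + 34 = 47 blocks
7: |34| + |7| = 34 + 7 = 41 blocks
8: |3| + |-11| = 3 + 11 = 14 blocks
9: |52| + |-19| = 52 + 19 = 71 blocks
10: |-13| + |20| = 13 + 20 = 33 blocks
11: |0| + |4| = 0 + 4 = 4 blocks
12: |11| + |-39| = 11 + 39 = 50 blocks
13: |13| + |-30| = 13 + 30 = 43 blocks
14: |39| + |1| = 39 + 1 = 40 blocks
Minimum: 11 at 4 blocks.

11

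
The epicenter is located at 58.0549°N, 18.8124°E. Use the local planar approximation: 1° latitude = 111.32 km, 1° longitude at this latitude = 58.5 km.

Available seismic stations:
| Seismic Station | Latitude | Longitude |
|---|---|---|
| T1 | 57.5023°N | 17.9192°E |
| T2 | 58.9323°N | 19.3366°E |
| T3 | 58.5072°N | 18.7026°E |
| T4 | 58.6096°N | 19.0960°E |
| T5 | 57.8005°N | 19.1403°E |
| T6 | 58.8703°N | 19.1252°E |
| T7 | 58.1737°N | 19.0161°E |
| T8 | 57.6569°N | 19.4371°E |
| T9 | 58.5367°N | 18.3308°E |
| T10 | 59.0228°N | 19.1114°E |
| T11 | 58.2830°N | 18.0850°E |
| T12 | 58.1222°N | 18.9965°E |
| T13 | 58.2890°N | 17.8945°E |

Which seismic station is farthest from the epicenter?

T10

Distances from 58.0549°N, 18.8124°E:
T1: √((-0.5526·111.32)² + (-0.8932·58.5)²) = √(3784.148374 + 2730.292405) = 80.7121 km
T2: √((0.8774·111.32)² + (0.5242·58.5)²) = √(9539.852402 + 940.385156) = 102.3730 km
T3: √((0.4523·111.32)² + (-0.1098·58.5)²) = √(2535.126125 + 41.258783) = 50.7581 km
T4: √((0.5547·111.32)² + (0.2836·58.5)²) = √(3812.964195 + 275.248008) = 63.9391 km
T5: √((-0.2544·111.32)² + (0.3279·58.5)²) = √(802.011525 + 367.954879) = 34.2048 km
T6: √((0.8154·111.32)² + (0.3128·58.5)²) = √(8239.252445 + 334.846081) = 92.5964 km
T7: √((0.1188·111.32)² + (0.2037·58.5)²) = √(174.895758 + 142.001781) = 17.8016 km
T8: √((-0.3980·111.32)² + (0.6247·58.5)²) = √(1962.964925 + 1335.533371) = 57.4326 km
T9: √((0.4818·111.32)² + (-0.4816·58.5)²) = √(2876.603382 + 793.751737) = 60.5835 km
T10: √((0.9679·111.32)² + (0.2990·58.5)²) = √(11609.335845 + 305.952572) = 109.1572 km
T11: √((0.2281·111.32)² + (-0.7274·58.5)²) = √(644.758336 + 1810.749298) = 49.5531 km
T12: √((0.0673·111.32)² + (0.1841·58.5)²) = √(56.127607 + 115.989669) = 13.1193 km
T13: √((0.2341·111.32)² + (-0.9179·58.5)²) = √(679.124225 + 2883.383918) = 59.6868 km
Maximum: T10 at 109.1572 km.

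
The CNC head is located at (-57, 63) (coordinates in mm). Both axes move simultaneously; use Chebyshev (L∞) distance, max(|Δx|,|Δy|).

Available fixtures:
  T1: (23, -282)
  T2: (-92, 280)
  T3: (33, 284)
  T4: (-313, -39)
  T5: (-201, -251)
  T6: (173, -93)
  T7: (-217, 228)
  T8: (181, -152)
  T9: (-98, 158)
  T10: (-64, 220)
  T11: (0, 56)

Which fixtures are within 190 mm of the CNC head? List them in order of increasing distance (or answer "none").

Distances from (-57, 63):
T1: max(|80|, |-345|) = 345 mm
T2: max(|-35|, |217|) = 217 mm
T3: max(|90|, |221|) = 221 mm
T4: max(|-256|, |-102|) = 256 mm
T5: max(|-144|, |-314|) = 314 mm
T6: max(|230|, |-156|) = 230 mm
T7: max(|-160|, |165|) = 165 mm
T8: max(|238|, |-215|) = 238 mm
T9: max(|-41|, |95|) = 95 mm
T10: max(|-7|, |157|) = 157 mm
T11: max(|57|, |-7|) = 57 mm
Threshold 190 mm: T11 (57 mm), T9 (95 mm), T10 (157 mm), T7 (165 mm) are within range.

T11, T9, T10, T7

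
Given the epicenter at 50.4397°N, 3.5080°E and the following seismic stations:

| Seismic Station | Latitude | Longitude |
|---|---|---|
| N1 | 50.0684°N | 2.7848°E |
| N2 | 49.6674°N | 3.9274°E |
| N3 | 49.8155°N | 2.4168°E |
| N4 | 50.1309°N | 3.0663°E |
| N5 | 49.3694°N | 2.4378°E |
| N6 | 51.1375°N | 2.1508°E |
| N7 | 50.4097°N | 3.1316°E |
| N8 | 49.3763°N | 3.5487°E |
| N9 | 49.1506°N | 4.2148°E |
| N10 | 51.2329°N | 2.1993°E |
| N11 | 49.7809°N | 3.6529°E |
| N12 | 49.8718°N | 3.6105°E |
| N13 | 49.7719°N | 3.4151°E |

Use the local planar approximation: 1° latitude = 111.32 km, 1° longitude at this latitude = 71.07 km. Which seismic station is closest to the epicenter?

Distances from 50.4397°N, 3.5080°E:
N1: √((-0.3713·111.32)² + (-0.7232·71.07)²) = √(1708.426478 + 2641.736312) = 65.9558 km
N2: √((-0.7723·111.32)² + (0.4194·71.07)²) = √(7391.259752 + 888.442822) = 90.9929 km
N3: √((-0.6242·111.32)² + (-1.0912·71.07)²) = √(4828.296414 + 6014.248181) = 104.1275 km
N4: √((-0.3088·111.32)² + (-0.4417·71.07)²) = √(1181.682975 + 985.433743) = 46.5523 km
N5: √((-1.0703·111.32)² + (-1.0702·71.07)²) = √(14195.720704 + 5784.988822) = 141.3531 km
N6: √((0.6978·111.32)² + (-1.3572·71.07)²) = √(6034.041955 + 9303.799290) = 123.8460 km
N7: √((-0.0300·111.32)² + (-0.3764·71.07)²) = √(11.152928 + 715.602519) = 26.9584 km
N8: √((-1.0634·111.32)² + (0.0407·71.07)²) = √(14013.277016 + 8.366840) = 118.4130 km
N9: √((-1.2891·111.32)² + (0.7068·71.07)²) = √(20592.999651 + 2523.281552) = 152.0404 km
N10: √((0.7932·111.32)² + (-1.3087·71.07)²) = √(7796.717639 + 8650.731561) = 128.2476 km
N11: √((-0.6588·111.32)² + (0.1449·71.07)²) = √(5378.405921 + 106.049690) = 74.0571 km
N12: √((-0.5679·111.32)² + (0.1025·71.07)²) = √(3996.594926 + 53.066490) = 63.6370 km
N13: √((-0.6678·111.32)² + (-0.0929·71.07)²) = √(5526.360666 + 43.591725) = 74.6321 km
Minimum: N7 at 26.9584 km.

N7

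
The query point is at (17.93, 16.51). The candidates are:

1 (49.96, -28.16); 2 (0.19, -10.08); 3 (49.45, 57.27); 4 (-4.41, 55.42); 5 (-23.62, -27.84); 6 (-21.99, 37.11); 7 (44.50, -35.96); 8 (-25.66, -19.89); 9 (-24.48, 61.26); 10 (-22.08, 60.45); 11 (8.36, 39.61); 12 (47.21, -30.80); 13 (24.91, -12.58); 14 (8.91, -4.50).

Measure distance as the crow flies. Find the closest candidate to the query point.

14

Distances from (17.93, 16.51):
1: √((32.03)² + (-44.67)²) = √(1025.9209 + 1995.4089) = 54.97
2: √((-17.74)² + (-26.59)²) = √(314.7076 + 707.0281) = 31.96
3: √((31.52)² + (40.76)²) = √(993.5104 + 1661.3776) = 51.53
4: √((-22.34)² + (38.91)²) = √(499.0756 + 1513.9881) = 44.87
5: √((-41.55)² + (-44.35)²) = √(1726.4025 + 1966.9225) = 60.77
6: √((-39.92)² + (20.60)²) = √(1593.6064 + 424.3600) = 44.92
7: √((26.57)² + (-52.47)²) = √(705.9649 + 2753.1009) = 58.81
8: √((-43.59)² + (-36.40)²) = √(1900.0881 + 1324.9600) = 56.79
9: √((-42.41)² + (44.75)²) = √(1798.6081 + 2002.5625) = 61.65
10: √((-40.01)² + (43.94)²) = √(1600.8001 + 1930.7236) = 59.43
11: √((-9.57)² + (23.10)²) = √(91.5849 + 533.6100) = 25.00
12: √((29.28)² + (-47.31)²) = √(857.3184 + 2238.2361) = 55.64
13: √((6.98)² + (-29.09)²) = √(48.7204 + 846.2281) = 29.92
14: √((-9.02)² + (-21.01)²) = √(81.3604 + 441.4201) = 22.86
Minimum: 14 at 22.86.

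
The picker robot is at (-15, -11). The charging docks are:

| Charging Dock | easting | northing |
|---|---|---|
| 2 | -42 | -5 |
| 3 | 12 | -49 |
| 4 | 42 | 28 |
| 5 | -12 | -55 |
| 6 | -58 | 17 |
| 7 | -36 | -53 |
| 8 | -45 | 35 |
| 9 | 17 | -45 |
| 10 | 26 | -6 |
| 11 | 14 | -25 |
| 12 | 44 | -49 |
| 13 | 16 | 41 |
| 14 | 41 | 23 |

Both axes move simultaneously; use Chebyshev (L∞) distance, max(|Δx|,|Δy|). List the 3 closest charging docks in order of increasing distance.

2, 11, 9

Distances from (-15, -11):
2: 27
3: 38
4: 57
5: 44
6: 43
7: 42
8: 46
9: 34
10: 41
11: 29
12: 59
13: 52
14: 56
Sorted: 2 (27) < 11 (29) < 9 (34) < 3 (38) < 10 (41) < …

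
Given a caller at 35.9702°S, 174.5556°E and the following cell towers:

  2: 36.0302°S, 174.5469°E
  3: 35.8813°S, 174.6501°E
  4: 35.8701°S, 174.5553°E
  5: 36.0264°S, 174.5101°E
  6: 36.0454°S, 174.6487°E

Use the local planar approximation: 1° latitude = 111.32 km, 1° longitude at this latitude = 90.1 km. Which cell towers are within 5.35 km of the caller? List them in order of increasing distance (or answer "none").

none

Distances from 35.9702°S, 174.5556°E:
2: 6.7250 km
3: 13.0550 km
4: 11.1432 km
5: 7.4797 km
6: 11.8508 km
Threshold 5.35 km: none within range.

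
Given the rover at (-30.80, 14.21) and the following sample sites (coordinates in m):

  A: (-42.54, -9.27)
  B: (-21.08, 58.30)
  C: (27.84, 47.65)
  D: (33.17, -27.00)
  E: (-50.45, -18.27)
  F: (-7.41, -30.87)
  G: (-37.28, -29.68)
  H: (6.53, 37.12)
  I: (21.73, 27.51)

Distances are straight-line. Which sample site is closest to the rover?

A

Distances from (-30.80, 14.21):
A: √((-11.74)² + (-23.48)²) = √(137.8276 + 551.3104) = 26.25 m
B: √((9.72)² + (44.09)²) = √(94.4784 + 1943.9281) = 45.15 m
C: √((58.64)² + (33.44)²) = √(3438.6496 + 1118.2336) = 67.50 m
D: √((63.97)² + (-41.21)²) = √(4092.1609 + 1698.2641) = 76.09 m
E: √((-19.65)² + (-32.48)²) = √(386.1225 + 1054.9504) = 37.96 m
F: √((23.39)² + (-45.08)²) = √(547.0921 + 2032.2064) = 50.79 m
G: √((-6.48)² + (-43.89)²) = √(41.9904 + 1926.3321) = 44.37 m
H: √((37.33)² + (22.91)²) = √(1393.5289 + 524.8681) = 43.80 m
I: √((52.53)² + (13.30)²) = √(2759.4009 + 176.8900) = 54.19 m
Minimum: A at 26.25 m.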